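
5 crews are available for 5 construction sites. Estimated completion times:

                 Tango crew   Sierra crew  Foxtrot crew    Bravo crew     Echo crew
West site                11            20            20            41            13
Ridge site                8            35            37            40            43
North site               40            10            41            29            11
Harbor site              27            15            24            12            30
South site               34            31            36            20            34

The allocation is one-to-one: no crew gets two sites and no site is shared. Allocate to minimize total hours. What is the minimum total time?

Treat this as an assignment problem: match each crew to one site.
Optimal: Tango crew→Ridge site (8 hours), Sierra crew→Harbor site (15 hours), Foxtrot crew→West site (20 hours), Bravo crew→South site (20 hours), Echo crew→North site (11 hours) — total 8+15+20+20+11 = 74 hours.
Swapping Tango crew↔Foxtrot crew (Tango crew→West site 11 hours, Foxtrot crew→Ridge site 37 hours) adds 20.
No other one-to-one assignment undercuts 74 hours.

Min total: 74 hours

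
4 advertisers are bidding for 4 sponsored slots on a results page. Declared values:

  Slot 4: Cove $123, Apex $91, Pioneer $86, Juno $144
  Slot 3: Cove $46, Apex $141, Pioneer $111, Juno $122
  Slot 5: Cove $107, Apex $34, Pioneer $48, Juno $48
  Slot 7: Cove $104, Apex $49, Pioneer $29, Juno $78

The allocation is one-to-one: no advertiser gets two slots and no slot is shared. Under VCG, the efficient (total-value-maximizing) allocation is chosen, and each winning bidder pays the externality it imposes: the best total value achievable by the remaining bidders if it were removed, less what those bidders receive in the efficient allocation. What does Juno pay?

Juno pays $41.

Efficient allocation: Cove→Slot 7 ($104), Apex→Slot 3 ($141), Pioneer→Slot 5 ($48), Juno→Slot 4 ($144); total welfare W = $437.
Juno receives Slot 4 at value $144, so the others get W − 144 = $293.
Without Juno: best allocation of the remaining 3 bidders over all 4 slots is Cove→Slot 5 ($107), Apex→Slot 3 ($141), Pioneer→Slot 4 ($86), total $334.
VCG payment = (others' best without Juno) − (others' welfare with Juno) = 334 − 293 = $41.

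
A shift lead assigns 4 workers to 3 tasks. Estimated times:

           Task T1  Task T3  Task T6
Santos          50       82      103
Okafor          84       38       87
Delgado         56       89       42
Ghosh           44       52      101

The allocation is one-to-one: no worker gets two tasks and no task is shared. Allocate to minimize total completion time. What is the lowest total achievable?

Optimal: Ghosh→Task T1 (44 min), Okafor→Task T3 (38 min), Delgado→Task T6 (42 min) — total 44+38+42 = 124 min.
Row-greedy (each worker in turn takes its cheapest remaining task) gives 130 min, worse by 6.
Swapping Okafor↔Ghosh (Okafor→Task T1 84 min, Ghosh→Task T3 52 min) adds 54.

Min total: 124 min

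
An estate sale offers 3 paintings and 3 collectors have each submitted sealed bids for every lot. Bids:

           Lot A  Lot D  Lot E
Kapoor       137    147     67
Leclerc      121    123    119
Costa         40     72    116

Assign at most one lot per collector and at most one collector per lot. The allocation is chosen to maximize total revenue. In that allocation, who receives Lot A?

Optimal: Kapoor→Lot D ($147), Leclerc→Lot A ($121), Costa→Lot E ($116) — total 147+121+116 = $384.
Column-greedy (each lot in turn goes to its best remaining collector) gives $376, worse by 8.
Swapping Kapoor↔Costa (Kapoor→Lot E $67, Costa→Lot D $72) loses 124.
Leclerc's own top lot is Lot D ($123), but forcing Leclerc→Lot D and reassigning the rest optimally gives only $376 — worse by 8.

Leclerc receives Lot A.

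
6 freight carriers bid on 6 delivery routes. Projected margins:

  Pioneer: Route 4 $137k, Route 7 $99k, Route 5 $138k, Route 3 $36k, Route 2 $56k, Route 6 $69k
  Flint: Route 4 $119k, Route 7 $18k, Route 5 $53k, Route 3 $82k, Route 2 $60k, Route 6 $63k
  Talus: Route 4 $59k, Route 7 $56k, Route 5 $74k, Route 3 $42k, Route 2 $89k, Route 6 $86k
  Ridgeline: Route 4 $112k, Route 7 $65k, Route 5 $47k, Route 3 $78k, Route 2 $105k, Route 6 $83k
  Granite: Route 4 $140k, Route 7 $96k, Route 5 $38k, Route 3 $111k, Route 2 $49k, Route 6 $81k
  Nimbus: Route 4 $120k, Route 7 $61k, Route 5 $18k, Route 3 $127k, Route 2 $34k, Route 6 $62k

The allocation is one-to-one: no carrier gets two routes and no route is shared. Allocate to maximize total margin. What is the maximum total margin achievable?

Max total: $671k

Optimal: Pioneer→Route 5 ($138k), Flint→Route 4 ($119k), Talus→Route 6 ($86k), Ridgeline→Route 2 ($105k), Granite→Route 7 ($96k), Nimbus→Route 3 ($127k) — total 138+119+86+105+96+127 = $671k.
Max-entry greedy (repeatedly take the single best remaining cell) gives $614k, worse by 57.
Swapping Ridgeline↔Granite (Ridgeline→Route 7 $65k, Granite→Route 2 $49k) loses 87.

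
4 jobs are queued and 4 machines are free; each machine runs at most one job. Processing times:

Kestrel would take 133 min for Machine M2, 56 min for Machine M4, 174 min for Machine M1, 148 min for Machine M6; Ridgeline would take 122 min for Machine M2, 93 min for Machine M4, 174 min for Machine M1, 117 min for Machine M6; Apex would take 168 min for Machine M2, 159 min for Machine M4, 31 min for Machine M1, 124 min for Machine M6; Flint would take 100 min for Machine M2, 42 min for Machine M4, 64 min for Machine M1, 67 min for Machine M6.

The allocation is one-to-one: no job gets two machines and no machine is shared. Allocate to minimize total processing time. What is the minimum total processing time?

Optimal: Kestrel→Machine M4 (56 min), Ridgeline→Machine M2 (122 min), Apex→Machine M1 (31 min), Flint→Machine M6 (67 min) — total 56+122+31+67 = 276 min.
Min-entry greedy (repeatedly take the single cheapest remaining cell) gives 323 min, worse by 47.
Next-best assignment: Kestrel→Machine M4, Ridgeline→Machine M6, Apex→Machine M1, Flint→Machine M2 = 304 min.
Every other assignment is strictly worse.

Minimum total: 276 min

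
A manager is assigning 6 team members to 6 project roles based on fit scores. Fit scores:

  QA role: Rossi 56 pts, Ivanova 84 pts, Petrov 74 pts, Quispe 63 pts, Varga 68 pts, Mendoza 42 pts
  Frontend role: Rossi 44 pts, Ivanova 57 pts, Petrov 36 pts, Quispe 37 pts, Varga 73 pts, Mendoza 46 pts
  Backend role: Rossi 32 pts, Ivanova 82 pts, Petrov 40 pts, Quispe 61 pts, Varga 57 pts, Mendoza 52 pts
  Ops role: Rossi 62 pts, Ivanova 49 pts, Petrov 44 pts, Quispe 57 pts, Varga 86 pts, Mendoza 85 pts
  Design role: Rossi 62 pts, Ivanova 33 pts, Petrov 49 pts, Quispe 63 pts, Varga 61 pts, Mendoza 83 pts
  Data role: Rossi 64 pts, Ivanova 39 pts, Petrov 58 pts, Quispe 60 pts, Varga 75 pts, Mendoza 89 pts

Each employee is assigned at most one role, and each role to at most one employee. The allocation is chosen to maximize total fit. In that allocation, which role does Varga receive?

Varga receives Frontend role.

Optimal: Rossi→Ops role (62 pts), Ivanova→Backend role (82 pts), Petrov→QA role (74 pts), Quispe→Design role (63 pts), Varga→Frontend role (73 pts), Mendoza→Data role (89 pts) — total 62+82+74+63+73+89 = 443 pts.
Column-greedy (each role in turn goes to its best remaining employee) gives 423 pts, worse by 20.
Varga's own top role is Ops role (86 pts), but forcing Varga→Ops role and reassigning the rest optimally gives only 438 pts — worse by 5.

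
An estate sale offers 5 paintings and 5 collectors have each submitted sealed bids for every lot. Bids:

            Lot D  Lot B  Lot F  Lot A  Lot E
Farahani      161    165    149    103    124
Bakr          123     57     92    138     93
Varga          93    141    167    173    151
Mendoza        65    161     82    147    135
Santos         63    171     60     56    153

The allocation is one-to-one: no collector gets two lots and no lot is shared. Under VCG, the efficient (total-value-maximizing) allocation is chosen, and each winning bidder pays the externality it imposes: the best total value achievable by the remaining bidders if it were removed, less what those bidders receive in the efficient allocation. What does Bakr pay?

Bakr pays $6.

Efficient allocation: Farahani→Lot D ($161), Bakr→Lot A ($138), Varga→Lot F ($167), Mendoza→Lot B ($161), Santos→Lot E ($153); total welfare W = $780.
Bakr receives Lot A at value $138, so the others get W − 138 = $642.
Without Bakr: best allocation of the remaining 4 bidders over all 5 lots is Farahani→Lot D ($161), Varga→Lot A ($173), Mendoza→Lot B ($161), Santos→Lot E ($153), total $648.
VCG payment = (others' best without Bakr) − (others' welfare with Bakr) = 648 − 642 = $6.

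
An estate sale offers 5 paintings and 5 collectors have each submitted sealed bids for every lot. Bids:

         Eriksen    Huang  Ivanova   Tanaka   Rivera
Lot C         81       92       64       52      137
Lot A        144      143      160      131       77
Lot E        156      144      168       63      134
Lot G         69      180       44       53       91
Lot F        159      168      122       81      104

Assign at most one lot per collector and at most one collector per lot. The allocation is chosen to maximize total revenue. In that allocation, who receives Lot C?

Rivera receives Lot C.

Optimal: Eriksen→Lot F ($159), Huang→Lot G ($180), Ivanova→Lot E ($168), Tanaka→Lot A ($131), Rivera→Lot C ($137) — total 159+180+168+131+137 = $775.
Column-greedy (each lot in turn goes to its best remaining collector) gives $714, worse by 61.
Swapping Ivanova↔Huang (Ivanova→Lot G $44, Huang→Lot E $144) loses 160.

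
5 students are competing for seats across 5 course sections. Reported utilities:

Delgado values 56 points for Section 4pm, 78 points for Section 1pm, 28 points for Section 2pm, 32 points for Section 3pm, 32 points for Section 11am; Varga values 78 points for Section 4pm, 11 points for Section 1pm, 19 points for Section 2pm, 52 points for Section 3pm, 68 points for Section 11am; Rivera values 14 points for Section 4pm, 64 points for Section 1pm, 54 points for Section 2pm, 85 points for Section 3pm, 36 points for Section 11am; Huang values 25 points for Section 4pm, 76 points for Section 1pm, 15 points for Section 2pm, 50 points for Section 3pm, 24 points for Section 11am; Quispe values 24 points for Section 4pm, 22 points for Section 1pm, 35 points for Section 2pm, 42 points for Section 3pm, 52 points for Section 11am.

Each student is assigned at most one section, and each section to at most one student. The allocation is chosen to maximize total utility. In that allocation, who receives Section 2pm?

Quispe receives Section 2pm.

Optimal: Delgado→Section 4pm (56 points), Varga→Section 11am (68 points), Rivera→Section 3pm (85 points), Huang→Section 1pm (76 points), Quispe→Section 2pm (35 points) — total 56+68+85+76+35 = 320 points.
Row-greedy (each student in turn takes its best remaining section) gives 300 points, worse by 20.
Swapping Rivera↔Varga (Rivera→Section 11am 36 points, Varga→Section 3pm 52 points) loses 65.
Quispe's own top section is Section 11am (52 points), but forcing Quispe→Section 11am and reassigning the rest optimally gives only 319 points — worse by 1.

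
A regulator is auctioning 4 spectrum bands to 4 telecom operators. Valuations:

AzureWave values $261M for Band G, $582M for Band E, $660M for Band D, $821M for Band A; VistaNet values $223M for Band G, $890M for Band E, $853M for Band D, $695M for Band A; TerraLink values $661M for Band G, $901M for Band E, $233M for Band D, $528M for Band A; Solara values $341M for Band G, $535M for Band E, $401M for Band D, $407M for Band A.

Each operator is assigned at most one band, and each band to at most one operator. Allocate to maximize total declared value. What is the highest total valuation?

This is the linear assignment problem.
Optimal: AzureWave→Band A ($821M), VistaNet→Band D ($853M), TerraLink→Band E ($901M), Solara→Band G ($341M) — total 821+853+901+341 = $2916M.
Next-best assignment: AzureWave→Band A, VistaNet→Band D, TerraLink→Band G, Solara→Band E = $2870M.
No other one-to-one assignment exceeds $2916M.

Maximum total: $2916M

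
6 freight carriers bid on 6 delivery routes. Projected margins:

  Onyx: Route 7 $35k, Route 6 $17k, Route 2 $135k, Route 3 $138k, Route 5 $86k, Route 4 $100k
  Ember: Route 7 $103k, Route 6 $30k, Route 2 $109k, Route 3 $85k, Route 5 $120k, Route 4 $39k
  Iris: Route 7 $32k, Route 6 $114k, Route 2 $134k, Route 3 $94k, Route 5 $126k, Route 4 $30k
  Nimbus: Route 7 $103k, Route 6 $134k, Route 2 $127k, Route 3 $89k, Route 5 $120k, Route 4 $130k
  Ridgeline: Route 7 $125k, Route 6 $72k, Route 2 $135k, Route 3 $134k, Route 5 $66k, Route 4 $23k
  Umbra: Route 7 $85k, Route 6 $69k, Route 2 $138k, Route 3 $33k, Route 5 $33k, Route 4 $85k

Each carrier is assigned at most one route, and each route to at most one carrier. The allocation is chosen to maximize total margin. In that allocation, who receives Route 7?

Ridgeline receives Route 7.

This is a one-to-one assignment (maximum-weight bipartite matching).
Optimal: Onyx→Route 3 ($138k), Ember→Route 5 ($120k), Iris→Route 6 ($114k), Nimbus→Route 4 ($130k), Ridgeline→Route 7 ($125k), Umbra→Route 2 ($138k) — total 138+120+114+130+125+138 = $765k.
Row-greedy (each carrier in turn takes its best remaining route) gives $736k, worse by 29.
Next-best assignment: Onyx→Route 3, Ember→Route 5, Iris→Route 2, Nimbus→Route 6, Ridgeline→Route 7, Umbra→Route 4 = $736k.
No other one-to-one assignment exceeds $765k.
Ridgeline's own top route is Route 2 ($135k), but forcing Ridgeline→Route 2 and reassigning the rest optimally gives only $722k — worse by 43.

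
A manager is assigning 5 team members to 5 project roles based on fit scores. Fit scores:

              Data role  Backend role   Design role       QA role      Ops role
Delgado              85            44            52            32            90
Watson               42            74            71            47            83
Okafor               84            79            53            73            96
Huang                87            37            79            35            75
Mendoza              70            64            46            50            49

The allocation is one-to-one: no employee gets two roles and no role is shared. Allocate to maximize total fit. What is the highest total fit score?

Maximum total: 386 pts

This is a one-to-one assignment (maximum-weight bipartite matching).
Optimal: Delgado→Ops role (90 pts), Watson→Backend role (74 pts), Okafor→QA role (73 pts), Huang→Design role (79 pts), Mendoza→Data role (70 pts) — total 90+74+73+79+70 = 386 pts.
Max-entry greedy (repeatedly take the single best remaining cell) gives 359 pts, worse by 27.
Next-best assignment: Delgado→Ops role, Watson→Design role, Okafor→QA role, Huang→Data role, Mendoza→Backend role = 385 pts.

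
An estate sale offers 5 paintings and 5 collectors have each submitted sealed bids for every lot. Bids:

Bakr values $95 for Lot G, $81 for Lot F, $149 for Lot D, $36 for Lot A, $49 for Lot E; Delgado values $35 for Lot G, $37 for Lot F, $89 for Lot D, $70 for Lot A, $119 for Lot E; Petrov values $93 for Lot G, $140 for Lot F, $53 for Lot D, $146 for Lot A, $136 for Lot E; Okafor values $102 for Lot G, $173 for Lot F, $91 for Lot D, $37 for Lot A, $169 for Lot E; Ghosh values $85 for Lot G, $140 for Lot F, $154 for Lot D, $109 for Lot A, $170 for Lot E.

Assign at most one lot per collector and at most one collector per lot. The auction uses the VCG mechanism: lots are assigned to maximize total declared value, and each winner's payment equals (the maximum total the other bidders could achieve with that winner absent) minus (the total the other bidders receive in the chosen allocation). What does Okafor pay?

Okafor pays $40.

Efficient allocation: Bakr→Lot G ($95), Delgado→Lot E ($119), Petrov→Lot A ($146), Okafor→Lot F ($173), Ghosh→Lot D ($154); total welfare W = $687.
Okafor receives Lot F at value $173, so the others get W − 173 = $514.
Without Okafor: best allocation of the remaining 4 bidders over all 5 lots is Bakr→Lot D ($149), Delgado→Lot E ($119), Petrov→Lot A ($146), Ghosh→Lot F ($140), total $554.
VCG payment = (others' best without Okafor) − (others' welfare with Okafor) = 554 − 514 = $40.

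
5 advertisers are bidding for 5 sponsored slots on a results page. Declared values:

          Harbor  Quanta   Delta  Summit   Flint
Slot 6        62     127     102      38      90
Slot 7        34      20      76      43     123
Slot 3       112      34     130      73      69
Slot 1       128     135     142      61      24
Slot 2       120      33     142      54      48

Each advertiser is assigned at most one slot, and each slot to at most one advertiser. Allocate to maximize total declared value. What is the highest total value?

Optimal: Harbor→Slot 1 ($128), Quanta→Slot 6 ($127), Delta→Slot 2 ($142), Summit→Slot 3 ($73), Flint→Slot 7 ($123) — total 128+127+142+73+123 = $593.
Max-entry greedy (repeatedly take the single best remaining cell) gives $585, worse by 8.
Next-best assignment: Harbor→Slot 2, Quanta→Slot 6, Delta→Slot 1, Summit→Slot 3, Flint→Slot 7 = $585.
Swapping Summit↔Delta (Summit→Slot 2 $54, Delta→Slot 3 $130) loses 31.

Maximum total: $593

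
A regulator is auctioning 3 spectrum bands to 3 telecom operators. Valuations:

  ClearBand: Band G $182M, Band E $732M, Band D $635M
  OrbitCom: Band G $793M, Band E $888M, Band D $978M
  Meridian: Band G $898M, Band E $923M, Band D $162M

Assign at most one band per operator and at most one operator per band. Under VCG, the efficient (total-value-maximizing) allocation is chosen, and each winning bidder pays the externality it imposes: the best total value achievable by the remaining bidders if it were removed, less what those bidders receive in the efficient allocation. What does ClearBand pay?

Efficient allocation: ClearBand→Band E ($732M), OrbitCom→Band D ($978M), Meridian→Band G ($898M); total welfare W = $2608M.
ClearBand receives Band E at value $732M, so the others get W − 732 = $1876M.
Without ClearBand: best allocation of the remaining 2 bidders over all 3 bands is OrbitCom→Band D ($978M), Meridian→Band E ($923M), total $1901M.
VCG payment = (others' best without ClearBand) − (others' welfare with ClearBand) = 1901 − 1876 = $25M.

ClearBand pays $25M.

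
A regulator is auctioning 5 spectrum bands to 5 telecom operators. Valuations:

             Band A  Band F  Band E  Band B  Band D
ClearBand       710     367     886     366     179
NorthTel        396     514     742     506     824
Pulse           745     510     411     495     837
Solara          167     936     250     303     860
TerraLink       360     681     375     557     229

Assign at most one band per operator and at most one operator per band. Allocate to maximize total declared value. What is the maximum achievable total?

This is the linear assignment problem.
Optimal: ClearBand→Band E ($886M), NorthTel→Band D ($824M), Pulse→Band A ($745M), Solara→Band F ($936M), TerraLink→Band B ($557M) — total 886+824+745+936+557 = $3948M.
Max-entry greedy (repeatedly take the single best remaining cell) gives $3612M, worse by 336.
Next-best assignment: ClearBand→Band A, NorthTel→Band E, Pulse→Band D, Solara→Band F, TerraLink→Band B = $3782M.
Swapping Pulse↔NorthTel (Pulse→Band D $837M, NorthTel→Band A $396M) loses 336.

Maximum total: $3948M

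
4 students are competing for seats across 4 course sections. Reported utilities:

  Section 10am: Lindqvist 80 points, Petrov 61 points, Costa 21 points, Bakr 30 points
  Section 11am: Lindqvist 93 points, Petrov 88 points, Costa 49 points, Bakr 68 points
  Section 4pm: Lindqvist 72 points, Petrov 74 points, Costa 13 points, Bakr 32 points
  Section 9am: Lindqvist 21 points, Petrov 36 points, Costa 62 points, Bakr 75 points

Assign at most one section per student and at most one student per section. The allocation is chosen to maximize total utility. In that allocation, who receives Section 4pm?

Optimal: Lindqvist→Section 10am (80 points), Petrov→Section 4pm (74 points), Costa→Section 9am (62 points), Bakr→Section 11am (68 points) — total 80+74+62+68 = 284 points.
Max-entry greedy (repeatedly take the single best remaining cell) gives 263 points, worse by 21.
Swapping Lindqvist↔Costa (Lindqvist→Section 9am 21 points, Costa→Section 10am 21 points) loses 100.
Every other assignment is strictly worse.
Petrov's own top section is Section 11am (88 points), but forcing Petrov→Section 11am and reassigning the rest optimally gives only 262 points — worse by 22.

Petrov receives Section 4pm.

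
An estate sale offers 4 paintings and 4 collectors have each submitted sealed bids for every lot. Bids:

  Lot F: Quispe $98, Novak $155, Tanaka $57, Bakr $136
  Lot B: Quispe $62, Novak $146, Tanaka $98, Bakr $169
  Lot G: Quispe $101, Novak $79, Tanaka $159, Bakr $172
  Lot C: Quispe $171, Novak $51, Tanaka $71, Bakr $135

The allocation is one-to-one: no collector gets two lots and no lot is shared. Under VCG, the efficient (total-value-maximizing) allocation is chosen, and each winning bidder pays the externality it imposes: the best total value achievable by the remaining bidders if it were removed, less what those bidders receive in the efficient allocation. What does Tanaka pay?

Tanaka pays $3.

Efficient allocation: Quispe→Lot C ($171), Novak→Lot F ($155), Tanaka→Lot G ($159), Bakr→Lot B ($169); total welfare W = $654.
Tanaka receives Lot G at value $159, so the others get W − 159 = $495.
Without Tanaka: best allocation of the remaining 3 bidders over all 4 lots is Quispe→Lot C ($171), Novak→Lot F ($155), Bakr→Lot G ($172), total $498.
VCG payment = (others' best without Tanaka) − (others' welfare with Tanaka) = 498 − 495 = $3.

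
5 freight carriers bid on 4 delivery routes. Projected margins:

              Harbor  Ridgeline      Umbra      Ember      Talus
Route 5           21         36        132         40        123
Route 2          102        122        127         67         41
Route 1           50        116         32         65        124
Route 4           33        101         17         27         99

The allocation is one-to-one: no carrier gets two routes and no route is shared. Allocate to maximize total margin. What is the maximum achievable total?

Optimal: Umbra→Route 5 ($132k), Harbor→Route 2 ($102k), Talus→Route 1 ($124k), Ridgeline→Route 4 ($101k) — total 132+102+124+101 = $459k.
Max-entry greedy (repeatedly take the single best remaining cell) gives $411k, worse by 48.

Max total: $459k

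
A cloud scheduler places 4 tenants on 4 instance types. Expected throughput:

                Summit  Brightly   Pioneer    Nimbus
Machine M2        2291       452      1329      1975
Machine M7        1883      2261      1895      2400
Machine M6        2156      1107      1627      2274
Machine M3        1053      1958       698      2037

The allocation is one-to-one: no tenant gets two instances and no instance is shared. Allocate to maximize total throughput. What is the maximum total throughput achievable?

Maximum total: 8418 ops/s

This is a one-to-one assignment (maximum-weight bipartite matching).
Optimal: Summit→Machine M2 (2291 ops/s), Brightly→Machine M3 (1958 ops/s), Pioneer→Machine M7 (1895 ops/s), Nimbus→Machine M6 (2274 ops/s) — total 2291+1958+1895+2274 = 8418 ops/s.
Every other assignment is strictly worse.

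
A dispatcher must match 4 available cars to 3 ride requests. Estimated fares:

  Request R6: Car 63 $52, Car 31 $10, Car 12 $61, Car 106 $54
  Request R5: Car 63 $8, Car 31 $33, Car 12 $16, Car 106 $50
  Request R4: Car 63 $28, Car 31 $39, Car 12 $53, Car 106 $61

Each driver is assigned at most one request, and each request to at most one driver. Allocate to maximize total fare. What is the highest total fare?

Optimal: Car 63→Request R6 ($52), Car 106→Request R5 ($50), Car 12→Request R4 ($53) — total 52+50+53 = $155.
Row-greedy (each driver in turn takes its best remaining request) gives $107, worse by 48.
No other one-to-one assignment exceeds $155.

Maximum total: $155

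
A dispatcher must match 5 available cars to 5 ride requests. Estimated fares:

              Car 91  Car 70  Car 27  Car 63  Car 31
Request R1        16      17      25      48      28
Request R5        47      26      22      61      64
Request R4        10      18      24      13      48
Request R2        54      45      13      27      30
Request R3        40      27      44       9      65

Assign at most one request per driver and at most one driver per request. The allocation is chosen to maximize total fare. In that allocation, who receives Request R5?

Optimal: Car 91→Request R5 ($47), Car 70→Request R2 ($45), Car 27→Request R3 ($44), Car 63→Request R1 ($48), Car 31→Request R4 ($48) — total 47+45+44+48+48 = $232.
Next-best assignment: Car 91→Request R5, Car 70→Request R2, Car 27→Request R4, Car 63→Request R1, Car 31→Request R3 = $229.
Swapping Car 91↔Car 27 (Car 91→Request R3 $40, Car 27→Request R5 $22) loses 29.
Every other assignment is strictly worse.
Car 91's own top request is Request R2 ($54), but forcing Car 91→Request R2 and reassigning the rest optimally gives only $228 — worse by 4.

Car 91 receives Request R5.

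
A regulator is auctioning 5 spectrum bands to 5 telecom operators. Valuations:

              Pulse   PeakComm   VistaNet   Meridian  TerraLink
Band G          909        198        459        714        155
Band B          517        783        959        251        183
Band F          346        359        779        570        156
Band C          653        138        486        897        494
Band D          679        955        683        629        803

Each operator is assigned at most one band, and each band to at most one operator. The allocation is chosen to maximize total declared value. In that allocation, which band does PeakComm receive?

PeakComm receives Band B.

Treat this as an assignment problem: match each operator to one band.
Optimal: Pulse→Band G ($909M), PeakComm→Band B ($783M), VistaNet→Band F ($779M), Meridian→Band C ($897M), TerraLink→Band D ($803M) — total 909+783+779+897+803 = $4171M.
Row-greedy (each operator in turn takes its best remaining band) gives $3876M, worse by 295.
PeakComm's own top band is Band D ($955M), but forcing PeakComm→Band D and reassigning the rest optimally gives only $3887M — worse by 284.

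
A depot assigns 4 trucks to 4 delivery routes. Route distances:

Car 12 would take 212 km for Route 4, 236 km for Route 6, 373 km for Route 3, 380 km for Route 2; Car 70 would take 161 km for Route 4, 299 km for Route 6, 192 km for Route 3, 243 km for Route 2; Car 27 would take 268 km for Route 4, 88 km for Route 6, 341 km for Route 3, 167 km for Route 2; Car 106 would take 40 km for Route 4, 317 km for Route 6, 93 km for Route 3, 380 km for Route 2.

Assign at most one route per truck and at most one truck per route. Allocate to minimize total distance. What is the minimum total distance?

Optimal: Car 12→Route 6 (236 km), Car 70→Route 3 (192 km), Car 27→Route 2 (167 km), Car 106→Route 4 (40 km) — total 236+192+167+40 = 635 km.
Min-entry greedy (repeatedly take the single cheapest remaining cell) gives 700 km, worse by 65.
Checked against all permutations: 635 km is optimal.

Minimum total: 635 km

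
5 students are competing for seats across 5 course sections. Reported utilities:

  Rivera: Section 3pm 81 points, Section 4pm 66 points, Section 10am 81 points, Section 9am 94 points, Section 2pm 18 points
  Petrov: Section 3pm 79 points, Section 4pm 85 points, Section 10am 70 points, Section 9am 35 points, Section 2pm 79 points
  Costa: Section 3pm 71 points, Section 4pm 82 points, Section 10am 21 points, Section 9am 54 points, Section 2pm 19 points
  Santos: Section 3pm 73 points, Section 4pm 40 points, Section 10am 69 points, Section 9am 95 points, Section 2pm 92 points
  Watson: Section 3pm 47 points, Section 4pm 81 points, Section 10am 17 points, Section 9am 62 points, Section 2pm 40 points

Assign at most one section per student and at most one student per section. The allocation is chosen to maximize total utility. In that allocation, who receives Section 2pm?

Optimal: Rivera→Section 9am (94 points), Petrov→Section 10am (70 points), Costa→Section 3pm (71 points), Santos→Section 2pm (92 points), Watson→Section 4pm (81 points) — total 94+70+71+92+81 = 408 points.
Max-entry greedy (repeatedly take the single best remaining cell) gives 322 points, worse by 86.
Checked against all permutations: 408 points is optimal.
Santos's own top section is Section 9am (95 points), but forcing Santos→Section 9am and reassigning the rest optimally gives only 407 points — worse by 1.

Santos receives Section 2pm.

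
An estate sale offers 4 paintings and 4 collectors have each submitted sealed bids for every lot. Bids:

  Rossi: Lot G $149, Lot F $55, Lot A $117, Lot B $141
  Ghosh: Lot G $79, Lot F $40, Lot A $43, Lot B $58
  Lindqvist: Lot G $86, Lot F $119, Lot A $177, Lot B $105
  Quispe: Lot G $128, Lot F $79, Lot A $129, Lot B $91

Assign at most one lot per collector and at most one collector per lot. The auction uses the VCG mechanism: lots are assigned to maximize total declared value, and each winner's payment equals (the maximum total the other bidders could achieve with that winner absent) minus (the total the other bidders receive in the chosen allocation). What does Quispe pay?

Quispe pays $39.

Efficient allocation: Rossi→Lot B ($141), Ghosh→Lot F ($40), Lindqvist→Lot A ($177), Quispe→Lot G ($128); total welfare W = $486.
Quispe receives Lot G at value $128, so the others get W − 128 = $358.
Without Quispe: best allocation of the remaining 3 bidders over all 4 lots is Rossi→Lot B ($141), Ghosh→Lot G ($79), Lindqvist→Lot A ($177), total $397.
VCG payment = (others' best without Quispe) − (others' welfare with Quispe) = 397 − 358 = $39.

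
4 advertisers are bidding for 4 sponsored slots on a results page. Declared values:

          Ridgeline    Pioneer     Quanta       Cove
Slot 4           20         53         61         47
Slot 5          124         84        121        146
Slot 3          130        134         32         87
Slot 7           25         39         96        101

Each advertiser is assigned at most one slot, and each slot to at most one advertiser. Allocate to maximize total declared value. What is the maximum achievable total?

Maximum total: $425

Optimal: Ridgeline→Slot 3 ($130), Pioneer→Slot 4 ($53), Quanta→Slot 7 ($96), Cove→Slot 5 ($146) — total 130+53+96+146 = $425.
Max-entry greedy (repeatedly take the single best remaining cell) gives $396, worse by 29.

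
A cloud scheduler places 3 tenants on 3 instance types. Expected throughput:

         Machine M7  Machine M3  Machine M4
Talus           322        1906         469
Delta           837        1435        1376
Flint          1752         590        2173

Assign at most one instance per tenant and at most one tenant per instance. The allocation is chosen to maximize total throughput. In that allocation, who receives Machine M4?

Delta receives Machine M4.

This is the linear assignment problem.
Optimal: Talus→Machine M3 (1906 ops/s), Delta→Machine M4 (1376 ops/s), Flint→Machine M7 (1752 ops/s) — total 1906+1376+1752 = 5034 ops/s.
Max-entry greedy (repeatedly take the single best remaining cell) gives 4916 ops/s, worse by 118.
Every other assignment is strictly worse.
Delta's own top instance is Machine M3 (1435 ops/s), but forcing Delta→Machine M3 and reassigning the rest optimally gives only 3930 ops/s — worse by 1104.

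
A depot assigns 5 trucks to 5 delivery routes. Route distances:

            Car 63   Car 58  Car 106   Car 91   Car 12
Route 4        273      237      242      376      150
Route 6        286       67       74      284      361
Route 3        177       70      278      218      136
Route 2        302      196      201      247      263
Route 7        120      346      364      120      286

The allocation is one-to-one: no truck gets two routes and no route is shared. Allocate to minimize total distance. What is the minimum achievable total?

Minimum total: 661 km

Optimal: Car 63→Route 7 (120 km), Car 58→Route 3 (70 km), Car 106→Route 6 (74 km), Car 91→Route 2 (247 km), Car 12→Route 4 (150 km) — total 120+70+74+247+150 = 661 km.
Row-greedy (each truck in turn takes its cheapest remaining route) gives 756 km, worse by 95.
Every other assignment is strictly worse.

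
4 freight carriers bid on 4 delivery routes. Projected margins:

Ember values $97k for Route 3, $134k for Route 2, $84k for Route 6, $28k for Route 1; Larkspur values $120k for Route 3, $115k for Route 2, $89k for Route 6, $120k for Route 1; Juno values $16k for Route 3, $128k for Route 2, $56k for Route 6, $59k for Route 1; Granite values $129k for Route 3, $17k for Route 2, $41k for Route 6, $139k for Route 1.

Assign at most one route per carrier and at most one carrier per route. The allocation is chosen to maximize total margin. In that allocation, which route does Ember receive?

Optimal: Ember→Route 6 ($84k), Larkspur→Route 3 ($120k), Juno→Route 2 ($128k), Granite→Route 1 ($139k) — total 84+120+128+139 = $471k.
Column-greedy (each route in turn goes to its best remaining carrier) gives $411k, worse by 60.
Swapping Ember↔Granite (Ember→Route 1 $28k, Granite→Route 6 $41k) loses 154.
Ember's own top route is Route 2 ($134k), but forcing Ember→Route 2 and reassigning the rest optimally gives only $449k — worse by 22.

Ember receives Route 6.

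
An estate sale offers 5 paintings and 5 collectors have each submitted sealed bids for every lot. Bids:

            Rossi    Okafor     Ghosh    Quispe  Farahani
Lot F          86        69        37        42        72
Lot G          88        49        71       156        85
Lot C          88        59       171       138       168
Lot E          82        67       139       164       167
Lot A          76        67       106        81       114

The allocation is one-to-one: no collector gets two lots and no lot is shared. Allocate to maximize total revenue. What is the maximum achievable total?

Optimal: Rossi→Lot F ($86), Okafor→Lot A ($67), Ghosh→Lot C ($171), Quispe→Lot G ($156), Farahani→Lot E ($167) — total 86+67+171+156+167 = $647.

Max total: $647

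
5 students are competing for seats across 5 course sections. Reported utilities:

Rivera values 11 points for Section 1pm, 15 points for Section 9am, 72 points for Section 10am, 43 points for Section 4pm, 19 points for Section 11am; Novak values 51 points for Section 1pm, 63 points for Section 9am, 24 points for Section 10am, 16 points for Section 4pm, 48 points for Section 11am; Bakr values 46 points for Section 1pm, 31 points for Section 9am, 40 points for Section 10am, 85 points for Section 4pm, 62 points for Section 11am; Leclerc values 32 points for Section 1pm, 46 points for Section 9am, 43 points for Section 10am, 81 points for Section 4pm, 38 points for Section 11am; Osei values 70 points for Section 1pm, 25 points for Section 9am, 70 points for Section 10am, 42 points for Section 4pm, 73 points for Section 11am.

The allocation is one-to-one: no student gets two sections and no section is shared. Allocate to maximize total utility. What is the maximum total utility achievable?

Maximum total: 348 points

Treat this as an assignment problem: match each student to one section.
Optimal: Rivera→Section 10am (72 points), Novak→Section 9am (63 points), Bakr→Section 11am (62 points), Leclerc→Section 4pm (81 points), Osei→Section 1pm (70 points) — total 72+63+62+81+70 = 348 points.
Row-greedy (each student in turn takes its best remaining section) gives 328 points, worse by 20.
Next-best assignment: Rivera→Section 10am, Novak→Section 9am, Bakr→Section 1pm, Leclerc→Section 4pm, Osei→Section 11am = 335 points.
Swapping Novak↔Osei (Novak→Section 1pm 51 points, Osei→Section 9am 25 points) loses 57.
Every other assignment is strictly worse.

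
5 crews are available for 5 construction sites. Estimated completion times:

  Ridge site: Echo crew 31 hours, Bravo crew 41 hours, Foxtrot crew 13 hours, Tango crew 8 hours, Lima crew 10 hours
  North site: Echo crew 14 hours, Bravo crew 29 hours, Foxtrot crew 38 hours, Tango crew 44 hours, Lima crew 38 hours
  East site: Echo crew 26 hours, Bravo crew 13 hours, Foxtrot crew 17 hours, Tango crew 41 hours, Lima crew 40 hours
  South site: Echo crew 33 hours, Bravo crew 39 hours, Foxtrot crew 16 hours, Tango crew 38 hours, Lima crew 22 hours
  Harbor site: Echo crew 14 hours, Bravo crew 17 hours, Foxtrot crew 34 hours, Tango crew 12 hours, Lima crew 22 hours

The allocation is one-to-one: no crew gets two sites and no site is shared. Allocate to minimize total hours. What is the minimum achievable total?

Optimal: Echo crew→North site (14 hours), Bravo crew→East site (13 hours), Foxtrot crew→South site (16 hours), Tango crew→Harbor site (12 hours), Lima crew→Ridge site (10 hours) — total 14+13+16+12+10 = 65 hours.
Column-greedy (each site in turn goes to its cheapest remaining crew) gives 73 hours, worse by 8.

Min total: 65 hours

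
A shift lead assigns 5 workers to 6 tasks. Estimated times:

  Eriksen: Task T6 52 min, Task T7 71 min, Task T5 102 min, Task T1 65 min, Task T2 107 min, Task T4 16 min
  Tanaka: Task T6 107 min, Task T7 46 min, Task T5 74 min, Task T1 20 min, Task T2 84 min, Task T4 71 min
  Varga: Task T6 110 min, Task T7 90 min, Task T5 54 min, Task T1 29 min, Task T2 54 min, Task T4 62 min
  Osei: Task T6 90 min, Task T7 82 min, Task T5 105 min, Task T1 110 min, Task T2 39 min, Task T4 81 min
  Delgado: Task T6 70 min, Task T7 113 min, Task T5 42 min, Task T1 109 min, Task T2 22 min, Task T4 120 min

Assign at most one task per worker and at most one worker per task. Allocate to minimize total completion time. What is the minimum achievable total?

Minimum total: 172 min

Optimal: Eriksen→Task T4 (16 min), Tanaka→Task T7 (46 min), Varga→Task T1 (29 min), Osei→Task T2 (39 min), Delgado→Task T5 (42 min) — total 16+46+29+39+42 = 172 min.
Row-greedy (each worker in turn takes its cheapest remaining task) gives 199 min, worse by 27.
Next-best assignment: Eriksen→Task T4, Tanaka→Task T1, Varga→Task T5, Osei→Task T7, Delgado→Task T2 = 194 min.
Swapping Delgado↔Varga (Delgado→Task T1 109 min, Varga→Task T5 54 min) adds 92.
Checked against all permutations: 172 min is optimal.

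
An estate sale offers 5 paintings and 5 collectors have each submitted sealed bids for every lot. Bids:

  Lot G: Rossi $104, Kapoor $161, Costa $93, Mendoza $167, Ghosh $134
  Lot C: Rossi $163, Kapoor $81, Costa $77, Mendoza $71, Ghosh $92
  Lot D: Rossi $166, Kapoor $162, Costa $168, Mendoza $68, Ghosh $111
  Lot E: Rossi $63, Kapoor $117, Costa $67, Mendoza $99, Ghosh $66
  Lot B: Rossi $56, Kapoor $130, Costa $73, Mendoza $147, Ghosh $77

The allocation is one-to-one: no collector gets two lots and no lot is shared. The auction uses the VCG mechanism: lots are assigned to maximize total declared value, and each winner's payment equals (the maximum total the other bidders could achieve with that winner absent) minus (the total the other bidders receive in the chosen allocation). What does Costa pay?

Efficient allocation: Rossi→Lot C ($163), Kapoor→Lot E ($117), Costa→Lot D ($168), Mendoza→Lot B ($147), Ghosh→Lot G ($134); total welfare W = $729.
Costa receives Lot D at value $168, so the others get W − 168 = $561.
Without Costa: best allocation of the remaining 4 bidders over all 5 lots is Rossi→Lot C ($163), Kapoor→Lot D ($162), Mendoza→Lot B ($147), Ghosh→Lot G ($134), total $606.
VCG payment = (others' best without Costa) − (others' welfare with Costa) = 606 − 561 = $45.

Costa pays $45.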